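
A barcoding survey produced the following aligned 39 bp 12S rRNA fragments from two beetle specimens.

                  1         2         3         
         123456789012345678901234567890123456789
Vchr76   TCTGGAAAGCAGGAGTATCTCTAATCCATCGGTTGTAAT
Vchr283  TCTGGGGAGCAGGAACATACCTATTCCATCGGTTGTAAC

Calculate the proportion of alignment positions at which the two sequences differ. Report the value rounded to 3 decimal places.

0.205

The sequences differ at positions 6 (A/G), 7 (A/G), 15 (G/A), 16 (T/C), 19 (C/A), 20 (T/C), 24 (A/T), 39 (T/C).
There are 8 differences over 39 sites, so p = 8/39 = 0.205.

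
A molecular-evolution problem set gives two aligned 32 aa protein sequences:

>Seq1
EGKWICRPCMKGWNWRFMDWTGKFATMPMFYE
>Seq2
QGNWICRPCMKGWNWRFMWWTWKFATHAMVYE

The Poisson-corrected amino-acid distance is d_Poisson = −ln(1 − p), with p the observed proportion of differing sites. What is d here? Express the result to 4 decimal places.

Mismatches occur at site 1 (E/Q), site 3 (K/N), site 19 (D/W), site 22 (G/W), site 27 (M/H), site 28 (P/A), site 30 (F/V).
p = 7/32 = 0.218750.
d = −ln(1 − 0.218750) = −ln(0.781250) = 0.2469.

0.2469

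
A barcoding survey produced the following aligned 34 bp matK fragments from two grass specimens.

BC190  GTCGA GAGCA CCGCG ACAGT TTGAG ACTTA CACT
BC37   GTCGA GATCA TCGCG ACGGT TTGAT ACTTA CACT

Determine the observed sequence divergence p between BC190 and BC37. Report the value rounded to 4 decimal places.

0.1176

Differing sites — 8:G/T; 11:C/T; 18:A/G; 25:G/T.
There are 4 differences over 34 sites, so p = 4/34 = 0.1176.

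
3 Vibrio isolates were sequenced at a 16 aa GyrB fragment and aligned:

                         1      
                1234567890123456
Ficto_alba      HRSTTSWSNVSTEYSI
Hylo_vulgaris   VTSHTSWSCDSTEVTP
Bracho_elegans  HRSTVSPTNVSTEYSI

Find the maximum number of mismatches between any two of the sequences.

11

Pairwise Hamming distances:
  Ficto_alba vs Hylo_vulgaris: 8
  Ficto_alba vs Bracho_elegans: 3
  Hylo_vulgaris vs Bracho_elegans: 11
The largest is 11, between Hylo_vulgaris and Bracho_elegans.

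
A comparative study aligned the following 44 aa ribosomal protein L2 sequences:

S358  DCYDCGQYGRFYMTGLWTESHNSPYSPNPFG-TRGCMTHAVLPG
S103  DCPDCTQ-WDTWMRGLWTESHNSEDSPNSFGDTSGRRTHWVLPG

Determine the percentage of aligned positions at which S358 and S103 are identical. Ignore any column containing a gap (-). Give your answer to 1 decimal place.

66.7%

Excluding the 2 gap columns leaves 42 comparable sites.
Differing sites — 3:Y/P; 6:G/T; 9:G/W; 10:R/D; 11:F/T; 12:Y/W; 14:T/R; 24:P/E; 25:Y/D; 29:P/S; 34:R/S; 36:C/R; 37:M/R; 40:A/W.
28 of the 42 comparable sites match, so the percent identity is 28/42 × 100 = 66.7%.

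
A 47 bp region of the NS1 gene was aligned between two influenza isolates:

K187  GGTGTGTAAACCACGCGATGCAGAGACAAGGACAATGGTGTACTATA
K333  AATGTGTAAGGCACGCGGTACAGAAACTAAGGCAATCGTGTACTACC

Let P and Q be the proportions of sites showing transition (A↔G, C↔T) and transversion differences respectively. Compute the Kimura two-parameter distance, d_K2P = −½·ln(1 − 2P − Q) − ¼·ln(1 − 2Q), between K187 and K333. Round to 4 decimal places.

Mismatches occur at site 1 (G↔A, transition), site 2 (G↔A, transition), site 10 (A↔G, transition), site 11 (C↔G, transversion), site 18 (A↔G, transition), site 20 (G↔A, transition), site 25 (G↔A, transition), site 28 (A↔T, transversion), site 30 (G↔A, transition), site 32 (A↔G, transition), site 37 (G↔C, transversion), site 46 (T↔C, transition), site 47 (A↔C, transversion).
Of the 13 differences, 9 transitions and 4 transversions over 47 sites: P = 9/47 = 0.191489, Q = 4/47 = 0.085106.
d = −0.5·ln(0.531916) − 0.25·ln(0.829788) = −0.5·(-0.631270) − 0.25·(-0.186585) = 0.3623.

0.3623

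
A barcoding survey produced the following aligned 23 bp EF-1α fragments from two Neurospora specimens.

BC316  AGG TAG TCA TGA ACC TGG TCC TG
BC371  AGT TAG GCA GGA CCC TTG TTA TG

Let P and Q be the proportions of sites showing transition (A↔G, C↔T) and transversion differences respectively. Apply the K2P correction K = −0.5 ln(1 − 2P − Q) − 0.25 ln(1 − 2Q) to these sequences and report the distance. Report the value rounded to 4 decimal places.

0.3981

The sequences differ at positions 3 (G/T, transversion), 7 (T/G, transversion), 10 (T/G, transversion), 13 (A/C, transversion), 17 (G/T, transversion), 20 (C/T, transition), 21 (C/A, transversion).
Of the 7 differences, 1 transition and 6 transversions over 23 sites: P = 1/23 = 0.043478, Q = 6/23 = 0.260870.
d = −0.5·ln(0.652174) − 0.25·ln(0.478260) = −0.5·(-0.427444) − 0.25·(-0.737601) = 0.3981.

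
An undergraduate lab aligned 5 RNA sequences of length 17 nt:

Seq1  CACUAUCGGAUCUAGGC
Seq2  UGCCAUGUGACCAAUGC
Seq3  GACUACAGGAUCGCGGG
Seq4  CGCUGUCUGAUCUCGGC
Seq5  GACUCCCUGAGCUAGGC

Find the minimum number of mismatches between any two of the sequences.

4

Pairwise Hamming distances:
  Seq1 vs Seq2: 8
  Seq1 vs Seq3: 6
  Seq1 vs Seq4: 4
  Seq1 vs Seq5: 5
  Seq2 vs Seq3: 11
  Seq2 vs Seq4: 8
  Seq2 vs Seq5: 9
  Seq3 vs Seq4: 8
  Seq3 vs Seq5: 7
  Seq4 vs Seq5: 6
The smallest is 4, between Seq1 and Seq4.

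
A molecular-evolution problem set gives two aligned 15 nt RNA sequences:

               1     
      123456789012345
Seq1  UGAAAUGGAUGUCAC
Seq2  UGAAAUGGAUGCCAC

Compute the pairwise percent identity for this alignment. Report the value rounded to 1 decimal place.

93.3%

A single mismatch occurs at site 12 (U↔C).
14 of the 15 sites match, so the percent identity is 14/15 × 100 = 93.3%.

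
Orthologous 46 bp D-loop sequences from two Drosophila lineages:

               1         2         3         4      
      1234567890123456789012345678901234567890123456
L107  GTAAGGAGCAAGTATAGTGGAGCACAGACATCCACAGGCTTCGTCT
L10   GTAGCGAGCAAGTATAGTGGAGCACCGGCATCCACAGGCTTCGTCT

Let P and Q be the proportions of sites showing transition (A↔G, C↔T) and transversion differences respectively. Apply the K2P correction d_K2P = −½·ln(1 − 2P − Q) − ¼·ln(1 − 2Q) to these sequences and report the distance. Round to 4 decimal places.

Differing sites — 4:A/G (Ti); 5:G/C (Tv); 26:A/C (Tv); 28:A/G (Ti).
Of the 4 differences, 2 transitions and 2 transversions over 46 sites: P = 2/46 = 0.043478, Q = 2/46 = 0.043478.
d = −0.5·ln(0.869566) − 0.25·ln(0.913044) = −0.5·(-0.139761) − 0.25·(-0.090971) = 0.0926.

0.0926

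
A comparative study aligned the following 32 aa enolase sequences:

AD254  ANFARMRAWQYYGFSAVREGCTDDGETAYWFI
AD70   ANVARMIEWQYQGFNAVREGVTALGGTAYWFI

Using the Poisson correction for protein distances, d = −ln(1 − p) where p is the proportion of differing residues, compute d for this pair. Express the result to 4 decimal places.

0.3302

Differing sites — 3:F/V; 7:R/I; 8:A/E; 12:Y/Q; 15:S/N; 21:C/V; 23:D/A; 24:D/L; 26:E/G.
p = 9/32 = 0.281250.
d = −ln(1 − 0.281250) = −ln(0.718750) = 0.3302.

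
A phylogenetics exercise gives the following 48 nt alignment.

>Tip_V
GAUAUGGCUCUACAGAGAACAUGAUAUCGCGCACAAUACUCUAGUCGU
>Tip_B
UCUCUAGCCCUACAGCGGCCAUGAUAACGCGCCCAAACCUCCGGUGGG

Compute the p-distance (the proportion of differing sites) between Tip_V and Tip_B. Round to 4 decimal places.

The sequences differ at positions 1 (G/U), 2 (A/C), 4 (A/C), 6 (G/A), 9 (U/C), 16 (A/C), 18 (A/G), 19 (A/C), 27 (U/A), 33 (A/C), 37 (U/A), 38 (A/C), 42 (U/C), 43 (A/G), 46 (C/G), 48 (U/G).
There are 16 differences over 48 sites, so p = 16/48 = 0.3333.

0.3333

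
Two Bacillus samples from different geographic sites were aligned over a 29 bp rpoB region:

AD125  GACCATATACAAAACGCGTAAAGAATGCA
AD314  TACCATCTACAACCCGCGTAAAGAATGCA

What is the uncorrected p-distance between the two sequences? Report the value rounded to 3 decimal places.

0.138

The sequences differ at positions 1 (G/T), 7 (A/C), 13 (A/C), 14 (A/C).
There are 4 differences over 29 sites, so p = 4/29 = 0.138.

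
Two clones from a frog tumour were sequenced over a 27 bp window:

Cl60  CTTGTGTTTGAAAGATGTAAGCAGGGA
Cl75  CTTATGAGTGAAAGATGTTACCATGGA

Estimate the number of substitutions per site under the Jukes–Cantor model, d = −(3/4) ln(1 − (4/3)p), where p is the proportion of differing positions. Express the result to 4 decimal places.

0.2635

The sequences differ at positions 4 (G/A), 7 (T/A), 8 (T/G), 19 (A/T), 21 (G/C), 24 (G/T).
p = 6/27 = 0.222222.
d = −0.75 · ln(1 − (4/3)·0.222222) = −0.75 · ln(0.703704) = −0.75 · (-0.351397) = 0.2635.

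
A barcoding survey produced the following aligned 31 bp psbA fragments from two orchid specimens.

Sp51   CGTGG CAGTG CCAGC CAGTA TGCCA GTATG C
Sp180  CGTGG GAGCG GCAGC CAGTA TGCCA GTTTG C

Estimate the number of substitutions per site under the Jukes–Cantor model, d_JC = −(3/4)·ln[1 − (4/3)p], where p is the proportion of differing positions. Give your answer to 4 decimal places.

0.1416

Differing sites — 6:C/G; 9:T/C; 11:C/G; 28:A/T.
p = 4/31 = 0.129032.
d = −0.75 · ln(1 − (4/3)·0.129032) = −0.75 · ln(0.827957) = −0.75 · (-0.188794) = 0.1416.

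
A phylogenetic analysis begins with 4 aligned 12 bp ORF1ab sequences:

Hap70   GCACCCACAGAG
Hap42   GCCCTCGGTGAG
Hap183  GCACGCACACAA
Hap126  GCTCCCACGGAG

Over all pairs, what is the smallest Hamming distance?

2

Pairwise Hamming distances:
  Hap70 vs Hap42: 5
  Hap70 vs Hap183: 3
  Hap70 vs Hap126: 2
  Hap42 vs Hap183: 7
  Hap42 vs Hap126: 5
  Hap183 vs Hap126: 5
The smallest is 2, between Hap70 and Hap126.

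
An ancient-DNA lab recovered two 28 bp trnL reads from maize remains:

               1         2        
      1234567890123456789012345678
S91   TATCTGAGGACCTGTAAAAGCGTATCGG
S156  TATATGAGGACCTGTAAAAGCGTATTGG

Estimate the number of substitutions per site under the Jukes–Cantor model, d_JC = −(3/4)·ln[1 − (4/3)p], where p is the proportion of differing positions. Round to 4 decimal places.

0.0751

The sequences differ at positions 4 (C/A), 26 (C/T).
p = 2/28 = 0.071429.
d = −0.75 · ln(1 − (4/3)·0.071429) = −0.75 · ln(0.904761) = −0.75 · (-0.100084) = 0.0751.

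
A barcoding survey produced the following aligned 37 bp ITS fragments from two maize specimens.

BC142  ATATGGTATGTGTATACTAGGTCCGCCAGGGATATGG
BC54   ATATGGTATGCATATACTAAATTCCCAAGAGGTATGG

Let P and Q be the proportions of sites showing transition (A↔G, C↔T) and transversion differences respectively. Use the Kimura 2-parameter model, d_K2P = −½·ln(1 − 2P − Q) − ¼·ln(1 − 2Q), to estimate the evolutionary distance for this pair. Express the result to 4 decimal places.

The sequences differ at positions 11 (T/C, transition), 12 (G/A, transition), 20 (G/A, transition), 21 (G/A, transition), 23 (C/T, transition), 25 (G/C, transversion), 27 (C/A, transversion), 30 (G/A, transition), 32 (A/G, transition).
Of the 9 differences, 7 transitions and 2 transversions over 37 sites: P = 7/37 = 0.189189, Q = 2/37 = 0.054054.
d = −0.5·ln(0.567568) − 0.25·ln(0.891892) = −0.5·(-0.566395) − 0.25·(-0.114410) = 0.3118.

0.3118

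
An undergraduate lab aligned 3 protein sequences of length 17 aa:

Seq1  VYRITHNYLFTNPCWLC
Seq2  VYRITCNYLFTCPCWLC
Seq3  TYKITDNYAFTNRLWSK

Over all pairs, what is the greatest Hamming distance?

Pairwise Hamming distances:
  Seq1 vs Seq2: 2
  Seq1 vs Seq3: 8
  Seq2 vs Seq3: 9
The largest is 9, between Seq2 and Seq3.

9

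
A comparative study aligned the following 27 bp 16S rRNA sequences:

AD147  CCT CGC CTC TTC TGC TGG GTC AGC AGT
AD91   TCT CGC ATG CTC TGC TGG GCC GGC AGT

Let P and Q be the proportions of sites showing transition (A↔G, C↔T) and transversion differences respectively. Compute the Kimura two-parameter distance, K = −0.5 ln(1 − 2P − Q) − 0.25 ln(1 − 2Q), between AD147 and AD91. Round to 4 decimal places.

0.2714

The sequences differ at positions 1 (C/T, transition), 7 (C/A, transversion), 9 (C/G, transversion), 10 (T/C, transition), 20 (T/C, transition), 22 (A/G, transition).
Of the 6 differences, 4 transitions and 2 transversions over 27 sites: P = 4/27 = 0.148148, Q = 2/27 = 0.074074.
d = −0.5·ln(0.629630) − 0.25·ln(0.851852) = −0.5·(-0.462623) − 0.25·(-0.160342) = 0.2714.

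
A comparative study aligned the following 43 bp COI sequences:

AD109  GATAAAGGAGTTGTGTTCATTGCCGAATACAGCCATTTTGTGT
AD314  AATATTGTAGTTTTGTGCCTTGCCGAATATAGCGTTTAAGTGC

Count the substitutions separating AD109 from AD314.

Differing sites — 1:G/A; 5:A/T; 6:A/T; 8:G/T; 13:G/T; 17:T/G; 19:A/C; 30:C/T; 34:C/G; 35:A/T; 38:T/A; 39:T/A; 43:T/C.
That gives 13 mismatches out of 43 aligned sites, so the Hamming distance is 13.

13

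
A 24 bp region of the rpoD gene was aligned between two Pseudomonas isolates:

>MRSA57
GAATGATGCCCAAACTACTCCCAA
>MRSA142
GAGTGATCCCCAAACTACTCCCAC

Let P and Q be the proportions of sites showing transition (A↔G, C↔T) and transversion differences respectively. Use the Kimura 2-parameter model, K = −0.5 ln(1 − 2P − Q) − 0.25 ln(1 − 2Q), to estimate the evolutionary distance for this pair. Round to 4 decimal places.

0.1367

Differing sites — 3:A/G (Ti); 8:G/C (Tv); 24:A/C (Tv).
Of the 3 differences, 1 transition and 2 transversions over 24 sites: P = 1/24 = 0.041667, Q = 2/24 = 0.083333.
d = −0.5·ln(0.833333) − 0.25·ln(0.833334) = −0.5·(-0.182322) − 0.25·(-0.182321) = 0.1367.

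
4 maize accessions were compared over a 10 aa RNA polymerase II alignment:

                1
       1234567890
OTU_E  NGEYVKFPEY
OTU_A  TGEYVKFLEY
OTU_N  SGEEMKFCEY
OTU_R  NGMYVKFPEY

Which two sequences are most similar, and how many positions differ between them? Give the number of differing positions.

Pairwise Hamming distances:
  OTU_E vs OTU_A: 2
  OTU_E vs OTU_N: 4
  OTU_E vs OTU_R: 1
  OTU_A vs OTU_N: 4
  OTU_A vs OTU_R: 3
  OTU_N vs OTU_R: 5
The smallest is 1, between OTU_E and OTU_R.

1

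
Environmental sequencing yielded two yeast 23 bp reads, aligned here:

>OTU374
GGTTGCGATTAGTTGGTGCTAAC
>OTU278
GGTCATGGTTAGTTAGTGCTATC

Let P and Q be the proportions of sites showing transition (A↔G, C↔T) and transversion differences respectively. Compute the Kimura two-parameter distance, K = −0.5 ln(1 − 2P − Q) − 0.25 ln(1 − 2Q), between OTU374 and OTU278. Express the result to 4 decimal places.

0.3480

Mismatches occur at site 4 (T/C, transition), site 5 (G/A, transition), site 6 (C/T, transition), site 8 (A/G, transition), site 15 (G/A, transition), site 22 (A/T, transversion).
Of the 6 differences, 5 transitions and 1 transversion over 23 sites: P = 5/23 = 0.217391, Q = 1/23 = 0.043478.
d = −0.5·ln(0.521740) − 0.25·ln(0.913044) = −0.5·(-0.650586) − 0.25·(-0.090971) = 0.3480.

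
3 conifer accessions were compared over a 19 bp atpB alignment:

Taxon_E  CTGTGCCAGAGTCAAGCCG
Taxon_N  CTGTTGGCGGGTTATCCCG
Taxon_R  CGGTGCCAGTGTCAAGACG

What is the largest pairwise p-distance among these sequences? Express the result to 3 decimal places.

0.526

Pairwise Hamming distances:
  Taxon_E vs Taxon_N: 8
  Taxon_E vs Taxon_R: 3
  Taxon_N vs Taxon_R: 10
The largest is 10 mismatches, between Taxon_N and Taxon_R; p = 10/19 = 0.526.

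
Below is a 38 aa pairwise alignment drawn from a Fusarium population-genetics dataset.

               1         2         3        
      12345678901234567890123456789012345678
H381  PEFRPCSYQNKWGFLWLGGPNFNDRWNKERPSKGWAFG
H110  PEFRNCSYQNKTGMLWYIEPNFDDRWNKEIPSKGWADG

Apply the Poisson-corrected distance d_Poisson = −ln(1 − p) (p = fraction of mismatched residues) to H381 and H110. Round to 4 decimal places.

Differing sites — 5:P/N; 12:W/T; 14:F/M; 17:L/Y; 18:G/I; 19:G/E; 23:N/D; 30:R/I; 37:F/D.
p = 9/38 = 0.236842.
d = −ln(1 − 0.236842) = −ln(0.763158) = 0.2703.

0.2703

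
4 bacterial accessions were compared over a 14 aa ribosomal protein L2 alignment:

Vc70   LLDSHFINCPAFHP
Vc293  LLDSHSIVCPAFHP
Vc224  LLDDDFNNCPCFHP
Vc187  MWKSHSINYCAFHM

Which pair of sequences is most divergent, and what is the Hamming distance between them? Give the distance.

Pairwise Hamming distances:
  Vc70 vs Vc293: 2
  Vc70 vs Vc224: 4
  Vc70 vs Vc187: 7
  Vc293 vs Vc224: 6
  Vc293 vs Vc187: 7
  Vc224 vs Vc187: 11
The largest is 11, between Vc224 and Vc187.

11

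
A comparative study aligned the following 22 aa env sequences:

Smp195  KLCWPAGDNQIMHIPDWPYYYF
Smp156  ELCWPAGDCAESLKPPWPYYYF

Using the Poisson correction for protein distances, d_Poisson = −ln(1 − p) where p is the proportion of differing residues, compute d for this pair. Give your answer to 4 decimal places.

Mismatches occur at site 1 (K↔E), site 9 (N↔C), site 10 (Q↔A), site 11 (I↔E), site 12 (M↔S), site 13 (H↔L), site 14 (I↔K), site 16 (D↔P).
p = 8/22 = 0.363636.
d = −ln(1 − 0.363636) = −ln(0.636364) = 0.4520.

0.4520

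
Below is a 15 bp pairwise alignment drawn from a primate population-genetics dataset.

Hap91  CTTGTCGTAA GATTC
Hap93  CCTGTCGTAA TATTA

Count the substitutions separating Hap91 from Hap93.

Mismatches occur at site 2 (T↔C), site 11 (G↔T), site 15 (C↔A).
That gives 3 mismatches out of 15 aligned sites, so the Hamming distance is 3.

3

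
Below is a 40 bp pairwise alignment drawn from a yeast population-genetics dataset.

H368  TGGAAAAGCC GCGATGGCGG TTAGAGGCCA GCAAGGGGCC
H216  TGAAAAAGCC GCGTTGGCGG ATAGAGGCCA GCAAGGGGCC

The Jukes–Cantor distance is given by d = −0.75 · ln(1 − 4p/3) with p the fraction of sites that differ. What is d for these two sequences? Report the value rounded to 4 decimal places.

0.0790

The sequences differ at positions 3 (G/A), 14 (A/T), 21 (T/A).
p = 3/40 = 0.075000.
d = −0.75 · ln(1 − (4/3)·0.075000) = −0.75 · ln(0.900000) = −0.75 · (-0.105361) = 0.0790.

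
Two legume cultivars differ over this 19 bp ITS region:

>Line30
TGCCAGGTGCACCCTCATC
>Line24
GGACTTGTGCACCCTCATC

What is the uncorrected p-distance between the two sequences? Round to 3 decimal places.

The sequences differ at positions 1 (T/G), 3 (C/A), 5 (A/T), 6 (G/T).
There are 4 differences over 19 sites, so p = 4/19 = 0.211.

0.211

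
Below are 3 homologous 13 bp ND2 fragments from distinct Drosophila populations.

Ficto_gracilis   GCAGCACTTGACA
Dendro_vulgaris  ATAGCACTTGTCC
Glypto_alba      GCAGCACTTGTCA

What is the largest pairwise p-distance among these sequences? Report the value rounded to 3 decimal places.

0.308

Pairwise Hamming distances:
  Ficto_gracilis vs Dendro_vulgaris: 4
  Ficto_gracilis vs Glypto_alba: 1
  Dendro_vulgaris vs Glypto_alba: 3
The largest is 4 mismatches, between Ficto_gracilis and Dendro_vulgaris; p = 4/13 = 0.308.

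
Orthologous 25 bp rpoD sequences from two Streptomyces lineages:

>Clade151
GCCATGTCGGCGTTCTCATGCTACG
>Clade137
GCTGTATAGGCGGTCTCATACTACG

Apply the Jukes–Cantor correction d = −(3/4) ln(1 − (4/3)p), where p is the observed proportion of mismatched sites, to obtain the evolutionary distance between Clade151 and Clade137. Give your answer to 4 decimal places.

Differing sites — 3:C/T; 4:A/G; 6:G/A; 8:C/A; 13:T/G; 20:G/A.
p = 6/25 = 0.240000.
d = −0.75 · ln(1 − (4/3)·0.240000) = −0.75 · ln(0.680000) = −0.75 · (-0.385662) = 0.2892.

0.2892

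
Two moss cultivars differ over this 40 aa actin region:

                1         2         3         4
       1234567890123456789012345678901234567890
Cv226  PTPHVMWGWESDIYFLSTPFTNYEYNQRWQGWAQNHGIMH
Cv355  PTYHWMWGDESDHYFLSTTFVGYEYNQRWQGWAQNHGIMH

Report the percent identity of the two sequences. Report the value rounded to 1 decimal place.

82.5%

The sequences differ at positions 3 (P/Y), 5 (V/W), 9 (W/D), 13 (I/H), 19 (P/T), 21 (T/V), 22 (N/G).
33 of the 40 sites match, so the percent identity is 33/40 × 100 = 82.5%.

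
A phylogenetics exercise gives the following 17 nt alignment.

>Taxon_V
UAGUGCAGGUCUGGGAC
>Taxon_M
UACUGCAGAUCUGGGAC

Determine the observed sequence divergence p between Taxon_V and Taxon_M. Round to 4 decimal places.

The sequences differ at positions 3 (G/C), 9 (G/A).
There are 2 differences over 17 sites, so p = 2/17 = 0.1176.

0.1176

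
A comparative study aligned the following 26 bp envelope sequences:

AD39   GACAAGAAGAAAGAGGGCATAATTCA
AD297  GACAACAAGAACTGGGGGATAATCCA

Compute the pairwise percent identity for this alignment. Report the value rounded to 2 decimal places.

The sequences differ at positions 6 (G/C), 12 (A/C), 13 (G/T), 14 (A/G), 18 (C/G), 24 (T/C).
20 of the 26 sites match, so the percent identity is 20/26 × 100 = 76.92%.

76.92%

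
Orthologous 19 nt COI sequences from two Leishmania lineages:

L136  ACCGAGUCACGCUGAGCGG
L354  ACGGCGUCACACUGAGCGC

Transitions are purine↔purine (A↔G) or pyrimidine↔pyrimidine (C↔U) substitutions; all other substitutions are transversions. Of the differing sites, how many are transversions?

3

Differing sites — 3:C/G (Tv); 5:A/C (Tv); 11:G/A (Ti); 19:G/C (Tv).
Of the 4 differences, 1 transition and 3 transversions, so the answer is 3.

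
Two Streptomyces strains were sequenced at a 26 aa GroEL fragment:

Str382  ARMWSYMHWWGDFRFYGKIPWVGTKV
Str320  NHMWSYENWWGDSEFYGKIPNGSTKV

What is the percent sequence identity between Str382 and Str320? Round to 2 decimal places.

Mismatches occur at site 1 (A→N), site 2 (R→H), site 7 (M→E), site 8 (H→N), site 13 (F→S), site 14 (R→E), site 21 (W→N), site 22 (V→G), site 23 (G→S).
17 of the 26 sites match, so the percent identity is 17/26 × 100 = 65.38%.

65.38%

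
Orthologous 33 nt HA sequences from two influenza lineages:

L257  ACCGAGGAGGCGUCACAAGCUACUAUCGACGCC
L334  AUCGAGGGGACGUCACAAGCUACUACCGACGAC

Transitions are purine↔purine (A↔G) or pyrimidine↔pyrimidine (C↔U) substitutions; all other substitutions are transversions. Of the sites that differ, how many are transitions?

Mismatches occur at site 2 (C→U, transition), site 8 (A→G, transition), site 10 (G→A, transition), site 26 (U→C, transition), site 32 (C→A, transversion).
Of the 5 differences, 4 transitions and 1 transversion, so the answer is 4.

4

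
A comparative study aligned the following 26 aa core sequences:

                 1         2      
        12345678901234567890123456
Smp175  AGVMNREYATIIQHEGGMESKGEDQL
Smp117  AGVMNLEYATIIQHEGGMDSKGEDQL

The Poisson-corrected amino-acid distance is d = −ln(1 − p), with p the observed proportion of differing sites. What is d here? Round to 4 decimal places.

0.0800

The sequences differ at positions 6 (R/L), 19 (E/D).
p = 2/26 = 0.076923.
d = −ln(1 − 0.076923) = −ln(0.923077) = 0.0800.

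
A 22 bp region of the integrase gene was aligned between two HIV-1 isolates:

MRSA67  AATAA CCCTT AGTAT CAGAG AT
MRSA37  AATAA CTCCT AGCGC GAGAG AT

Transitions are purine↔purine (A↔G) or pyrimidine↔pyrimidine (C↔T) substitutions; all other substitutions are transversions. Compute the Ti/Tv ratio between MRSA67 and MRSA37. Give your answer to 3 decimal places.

The sequences differ at positions 7 (C/T, transition), 9 (T/C, transition), 13 (T/C, transition), 14 (A/G, transition), 15 (T/C, transition), 16 (C/G, transversion).
Of the 6 differences, 5 transitions and 1 transversion, so Ti/Tv = 5/1 = 5.000.

5.000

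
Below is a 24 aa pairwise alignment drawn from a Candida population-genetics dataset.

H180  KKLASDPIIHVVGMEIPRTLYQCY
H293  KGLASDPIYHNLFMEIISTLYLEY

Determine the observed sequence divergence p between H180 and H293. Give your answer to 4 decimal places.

Differing sites — 2:K/G; 9:I/Y; 11:V/N; 12:V/L; 13:G/F; 17:P/I; 18:R/S; 22:Q/L; 23:C/E.
There are 9 differences over 24 sites, so p = 9/24 = 0.3750.

0.3750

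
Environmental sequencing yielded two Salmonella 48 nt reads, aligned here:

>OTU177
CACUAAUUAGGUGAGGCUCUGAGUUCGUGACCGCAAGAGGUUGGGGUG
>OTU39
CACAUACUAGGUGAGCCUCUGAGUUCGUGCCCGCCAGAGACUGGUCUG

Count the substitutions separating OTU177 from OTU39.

Mismatches occur at site 4 (U/A), site 5 (A/U), site 7 (U/C), site 16 (G/C), site 30 (A/C), site 35 (A/C), site 40 (G/A), site 41 (U/C), site 45 (G/U), site 46 (G/C).
That gives 10 mismatches out of 48 aligned sites, so the Hamming distance is 10.

10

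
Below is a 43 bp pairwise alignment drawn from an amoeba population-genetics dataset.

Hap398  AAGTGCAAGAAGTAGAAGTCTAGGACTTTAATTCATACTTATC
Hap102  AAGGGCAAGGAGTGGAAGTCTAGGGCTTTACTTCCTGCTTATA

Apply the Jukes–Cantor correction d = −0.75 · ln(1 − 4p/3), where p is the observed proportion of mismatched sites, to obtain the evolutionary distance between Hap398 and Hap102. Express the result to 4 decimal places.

0.2138

The sequences differ at positions 4 (T/G), 10 (A/G), 14 (A/G), 25 (A/G), 31 (A/C), 35 (A/C), 37 (A/G), 43 (C/A).
p = 8/43 = 0.186047.
d = −0.75 · ln(1 − (4/3)·0.186047) = −0.75 · ln(0.751937) = −0.75 · (-0.285103) = 0.2138.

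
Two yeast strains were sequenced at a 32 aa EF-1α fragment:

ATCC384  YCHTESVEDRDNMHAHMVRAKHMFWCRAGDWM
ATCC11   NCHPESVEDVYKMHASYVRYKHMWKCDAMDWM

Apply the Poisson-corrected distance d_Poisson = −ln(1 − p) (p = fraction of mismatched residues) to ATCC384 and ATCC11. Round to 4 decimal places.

Differing sites — 1:Y/N; 4:T/P; 10:R/V; 11:D/Y; 12:N/K; 16:H/S; 17:M/Y; 20:A/Y; 24:F/W; 25:W/K; 27:R/D; 29:G/M.
p = 12/32 = 0.375000.
d = −ln(1 − 0.375000) = −ln(0.625000) = 0.4700.

0.4700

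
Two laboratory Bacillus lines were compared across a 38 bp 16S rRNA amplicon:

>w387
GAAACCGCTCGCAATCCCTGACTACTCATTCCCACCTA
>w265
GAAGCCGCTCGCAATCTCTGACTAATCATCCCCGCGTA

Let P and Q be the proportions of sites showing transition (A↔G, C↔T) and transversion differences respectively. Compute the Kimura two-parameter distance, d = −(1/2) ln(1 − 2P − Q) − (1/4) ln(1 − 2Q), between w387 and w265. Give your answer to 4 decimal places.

The sequences differ at positions 4 (A/G, transition), 17 (C/T, transition), 25 (C/A, transversion), 30 (T/C, transition), 34 (A/G, transition), 36 (C/G, transversion).
Of the 6 differences, 4 transitions and 2 transversions over 38 sites: P = 4/38 = 0.105263, Q = 2/38 = 0.052632.
d = −0.5·ln(0.736842) − 0.25·ln(0.894736) = −0.5·(-0.305382) − 0.25·(-0.111227) = 0.1805.

0.1805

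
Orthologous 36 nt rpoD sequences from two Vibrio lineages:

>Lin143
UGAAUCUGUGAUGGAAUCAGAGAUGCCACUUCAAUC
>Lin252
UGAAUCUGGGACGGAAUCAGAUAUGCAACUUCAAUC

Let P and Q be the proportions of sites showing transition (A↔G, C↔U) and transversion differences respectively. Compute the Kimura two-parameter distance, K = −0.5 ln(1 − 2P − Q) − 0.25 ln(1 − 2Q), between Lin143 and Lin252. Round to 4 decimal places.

0.1203

Mismatches occur at site 9 (U→G, transversion), site 12 (U→C, transition), site 22 (G→U, transversion), site 27 (C→A, transversion).
Of the 4 differences, 1 transition and 3 transversions over 36 sites: P = 1/36 = 0.027778, Q = 3/36 = 0.083333.
d = −0.5·ln(0.861111) − 0.25·ln(0.833334) = −0.5·(-0.149532) − 0.25·(-0.182321) = 0.1203.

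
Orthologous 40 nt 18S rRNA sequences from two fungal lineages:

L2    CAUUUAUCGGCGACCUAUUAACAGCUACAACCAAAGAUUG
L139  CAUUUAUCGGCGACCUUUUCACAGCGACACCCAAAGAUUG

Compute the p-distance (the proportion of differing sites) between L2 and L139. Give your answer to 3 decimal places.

0.100

Mismatches occur at site 17 (A↔U), site 20 (A↔C), site 26 (U↔G), site 30 (A↔C).
There are 4 differences over 40 sites, so p = 4/40 = 0.100.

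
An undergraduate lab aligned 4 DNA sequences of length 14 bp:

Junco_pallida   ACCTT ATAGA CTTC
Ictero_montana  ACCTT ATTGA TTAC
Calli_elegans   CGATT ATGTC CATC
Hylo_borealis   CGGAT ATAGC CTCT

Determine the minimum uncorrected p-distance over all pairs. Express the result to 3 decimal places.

0.214

Pairwise Hamming distances:
  Junco_pallida vs Ictero_montana: 3
  Junco_pallida vs Calli_elegans: 7
  Junco_pallida vs Hylo_borealis: 7
  Ictero_montana vs Calli_elegans: 9
  Ictero_montana vs Hylo_borealis: 9
  Calli_elegans vs Hylo_borealis: 7
The smallest is 3 mismatches, between Junco_pallida and Ictero_montana; p = 3/14 = 0.214.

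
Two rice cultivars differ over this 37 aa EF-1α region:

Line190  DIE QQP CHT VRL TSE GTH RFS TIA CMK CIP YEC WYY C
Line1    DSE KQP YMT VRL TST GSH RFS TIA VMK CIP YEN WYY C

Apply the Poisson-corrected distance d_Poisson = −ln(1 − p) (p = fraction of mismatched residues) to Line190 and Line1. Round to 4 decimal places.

Mismatches occur at site 2 (I/S), site 4 (Q/K), site 7 (C/Y), site 8 (H/M), site 15 (E/T), site 17 (T/S), site 25 (C/V), site 33 (C/N).
p = 8/37 = 0.216216.
d = −ln(1 − 0.216216) = −ln(0.783784) = 0.2436.

0.2436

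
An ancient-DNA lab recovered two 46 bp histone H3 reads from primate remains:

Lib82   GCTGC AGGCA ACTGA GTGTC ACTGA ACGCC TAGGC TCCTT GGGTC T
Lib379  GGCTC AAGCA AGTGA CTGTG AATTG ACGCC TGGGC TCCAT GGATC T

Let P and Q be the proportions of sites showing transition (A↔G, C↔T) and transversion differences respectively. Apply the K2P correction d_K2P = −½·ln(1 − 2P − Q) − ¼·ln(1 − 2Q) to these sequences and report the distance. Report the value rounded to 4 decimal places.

0.3551

The sequences differ at positions 2 (C/G, transversion), 3 (T/C, transition), 4 (G/T, transversion), 7 (G/A, transition), 12 (C/G, transversion), 16 (G/C, transversion), 20 (C/G, transversion), 22 (C/A, transversion), 24 (G/T, transversion), 25 (A/G, transition), 32 (A/G, transition), 39 (T/A, transversion), 43 (G/A, transition).
Of the 13 differences, 5 transitions and 8 transversions over 46 sites: P = 5/46 = 0.108696, Q = 8/46 = 0.173913.
d = −0.5·ln(0.608695) − 0.25·ln(0.652174) = −0.5·(-0.496438) − 0.25·(-0.427444) = 0.3551.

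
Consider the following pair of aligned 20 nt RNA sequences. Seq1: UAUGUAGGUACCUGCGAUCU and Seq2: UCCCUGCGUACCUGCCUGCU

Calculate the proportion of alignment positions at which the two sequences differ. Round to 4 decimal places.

0.4000

Differing sites — 2:A/C; 3:U/C; 4:G/C; 6:A/G; 7:G/C; 16:G/C; 17:A/U; 18:U/G.
There are 8 differences over 20 sites, so p = 8/20 = 0.4000.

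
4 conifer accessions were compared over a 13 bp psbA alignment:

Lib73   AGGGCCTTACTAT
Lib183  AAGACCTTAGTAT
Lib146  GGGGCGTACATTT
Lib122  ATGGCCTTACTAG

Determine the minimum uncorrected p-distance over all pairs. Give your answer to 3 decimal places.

0.154

Pairwise Hamming distances:
  Lib73 vs Lib183: 3
  Lib73 vs Lib146: 6
  Lib73 vs Lib122: 2
  Lib183 vs Lib146: 8
  Lib183 vs Lib122: 4
  Lib146 vs Lib122: 8
The smallest is 2 mismatches, between Lib73 and Lib122; p = 2/13 = 0.154.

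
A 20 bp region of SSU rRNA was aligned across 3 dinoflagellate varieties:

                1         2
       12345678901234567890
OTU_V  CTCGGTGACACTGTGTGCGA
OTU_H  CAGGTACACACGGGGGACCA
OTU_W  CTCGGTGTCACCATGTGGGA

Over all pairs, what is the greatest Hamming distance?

13

Pairwise Hamming distances:
  OTU_V vs OTU_H: 10
  OTU_V vs OTU_W: 4
  OTU_H vs OTU_W: 13
The largest is 13, between OTU_H and OTU_W.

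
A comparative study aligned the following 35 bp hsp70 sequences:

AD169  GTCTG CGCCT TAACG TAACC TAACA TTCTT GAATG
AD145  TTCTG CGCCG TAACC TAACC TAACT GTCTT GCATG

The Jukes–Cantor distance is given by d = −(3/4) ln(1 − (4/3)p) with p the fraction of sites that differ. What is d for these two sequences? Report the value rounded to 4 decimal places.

Differing sites — 1:G/T; 10:T/G; 15:G/C; 25:A/T; 26:T/G; 32:A/C.
p = 6/35 = 0.171429.
d = −0.75 · ln(1 − (4/3)·0.171429) = −0.75 · ln(0.771428) = −0.75 · (-0.259512) = 0.1946.

0.1946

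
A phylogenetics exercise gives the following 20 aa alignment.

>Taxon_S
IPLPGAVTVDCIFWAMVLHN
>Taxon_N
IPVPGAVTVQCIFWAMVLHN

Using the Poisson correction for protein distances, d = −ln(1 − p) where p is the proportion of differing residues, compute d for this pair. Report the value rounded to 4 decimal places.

0.1054

Differing sites — 3:L/V; 10:D/Q.
p = 2/20 = 0.100000.
d = −ln(1 − 0.100000) = −ln(0.900000) = 0.1054.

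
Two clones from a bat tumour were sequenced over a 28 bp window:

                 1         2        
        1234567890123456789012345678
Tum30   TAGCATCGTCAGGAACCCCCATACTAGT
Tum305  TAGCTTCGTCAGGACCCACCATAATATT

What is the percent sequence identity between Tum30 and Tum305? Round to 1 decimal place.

82.1%

Mismatches occur at site 5 (A/T), site 15 (A/C), site 18 (C/A), site 24 (C/A), site 27 (G/T).
23 of the 28 sites match, so the percent identity is 23/28 × 100 = 82.1%.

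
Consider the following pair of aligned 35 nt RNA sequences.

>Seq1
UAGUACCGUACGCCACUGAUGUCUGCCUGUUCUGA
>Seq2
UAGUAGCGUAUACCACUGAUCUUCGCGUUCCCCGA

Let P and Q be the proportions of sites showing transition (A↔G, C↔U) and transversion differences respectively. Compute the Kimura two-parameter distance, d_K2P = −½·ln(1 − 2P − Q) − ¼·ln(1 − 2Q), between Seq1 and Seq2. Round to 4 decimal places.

Mismatches occur at site 6 (C↔G, transversion), site 11 (C↔U, transition), site 12 (G↔A, transition), site 21 (G↔C, transversion), site 23 (C↔U, transition), site 24 (U↔C, transition), site 27 (C↔G, transversion), site 29 (G↔U, transversion), site 30 (U↔C, transition), site 31 (U↔C, transition), site 33 (U↔C, transition).
Of the 11 differences, 7 transitions and 4 transversions over 35 sites: P = 7/35 = 0.200000, Q = 4/35 = 0.114286.
d = −0.5·ln(0.485714) − 0.25·ln(0.771428) = −0.5·(-0.722135) − 0.25·(-0.259512) = 0.4259.

0.4259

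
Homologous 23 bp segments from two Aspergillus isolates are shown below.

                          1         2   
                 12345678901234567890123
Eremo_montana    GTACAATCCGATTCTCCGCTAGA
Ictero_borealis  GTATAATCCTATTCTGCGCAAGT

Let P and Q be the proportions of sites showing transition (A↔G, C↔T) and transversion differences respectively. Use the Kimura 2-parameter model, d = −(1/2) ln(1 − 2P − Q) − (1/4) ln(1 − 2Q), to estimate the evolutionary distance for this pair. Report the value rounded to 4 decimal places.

Differing sites — 4:C/T (Ti); 10:G/T (Tv); 16:C/G (Tv); 20:T/A (Tv); 23:A/T (Tv).
Of the 5 differences, 1 transition and 4 transversions over 23 sites: P = 1/23 = 0.043478, Q = 4/23 = 0.173913.
d = −0.5·ln(0.739131) − 0.25·ln(0.652174) = −0.5·(-0.302280) − 0.25·(-0.427444) = 0.2580.

0.2580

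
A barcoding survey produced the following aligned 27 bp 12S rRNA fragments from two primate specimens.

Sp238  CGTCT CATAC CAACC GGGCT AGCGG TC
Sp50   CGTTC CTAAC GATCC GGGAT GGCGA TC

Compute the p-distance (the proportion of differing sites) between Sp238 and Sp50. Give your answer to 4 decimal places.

0.3333

Differing sites — 4:C/T; 5:T/C; 7:A/T; 8:T/A; 11:C/G; 13:A/T; 19:C/A; 21:A/G; 25:G/A.
There are 9 differences over 27 sites, so p = 9/27 = 0.3333.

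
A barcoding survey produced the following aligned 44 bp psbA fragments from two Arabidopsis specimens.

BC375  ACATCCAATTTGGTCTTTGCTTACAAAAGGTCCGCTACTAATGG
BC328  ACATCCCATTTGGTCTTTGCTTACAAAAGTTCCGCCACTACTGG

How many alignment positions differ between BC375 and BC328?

4

Differing sites — 7:A/C; 30:G/T; 36:T/C; 41:A/C.
That gives 4 mismatches out of 44 aligned sites, so the Hamming distance is 4.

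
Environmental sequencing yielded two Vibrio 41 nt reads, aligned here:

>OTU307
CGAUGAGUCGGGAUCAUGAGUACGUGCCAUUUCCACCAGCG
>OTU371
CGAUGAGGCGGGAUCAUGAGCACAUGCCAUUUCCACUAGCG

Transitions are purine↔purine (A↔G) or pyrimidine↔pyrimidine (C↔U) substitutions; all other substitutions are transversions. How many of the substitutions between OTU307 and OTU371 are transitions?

3

Differing sites — 8:U/G (Tv); 21:U/C (Ti); 24:G/A (Ti); 37:C/U (Ti).
Of the 4 differences, 3 transitions and 1 transversion, so the answer is 3.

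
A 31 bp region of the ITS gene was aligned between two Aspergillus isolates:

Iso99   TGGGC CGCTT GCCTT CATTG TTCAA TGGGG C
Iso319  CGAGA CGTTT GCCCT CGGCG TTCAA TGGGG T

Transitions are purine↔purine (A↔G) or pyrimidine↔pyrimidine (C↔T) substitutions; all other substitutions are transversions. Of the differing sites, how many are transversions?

The sequences differ at positions 1 (T/C, transition), 3 (G/A, transition), 5 (C/A, transversion), 8 (C/T, transition), 14 (T/C, transition), 17 (A/G, transition), 18 (T/G, transversion), 19 (T/C, transition), 31 (C/T, transition).
Of the 9 differences, 7 transitions and 2 transversions, so the answer is 2.

2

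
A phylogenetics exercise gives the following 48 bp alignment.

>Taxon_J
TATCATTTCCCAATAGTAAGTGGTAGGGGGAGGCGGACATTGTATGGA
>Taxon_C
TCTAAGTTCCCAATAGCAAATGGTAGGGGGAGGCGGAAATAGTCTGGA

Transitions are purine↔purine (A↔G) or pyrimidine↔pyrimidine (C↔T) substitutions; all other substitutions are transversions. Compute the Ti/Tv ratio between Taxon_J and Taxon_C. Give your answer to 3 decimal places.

Mismatches occur at site 2 (A↔C, transversion), site 4 (C↔A, transversion), site 6 (T↔G, transversion), site 17 (T↔C, transition), site 20 (G↔A, transition), site 38 (C↔A, transversion), site 41 (T↔A, transversion), site 44 (A↔C, transversion).
Of the 8 differences, 2 transitions and 6 transversions, so Ti/Tv = 2/6 = 0.333.

0.333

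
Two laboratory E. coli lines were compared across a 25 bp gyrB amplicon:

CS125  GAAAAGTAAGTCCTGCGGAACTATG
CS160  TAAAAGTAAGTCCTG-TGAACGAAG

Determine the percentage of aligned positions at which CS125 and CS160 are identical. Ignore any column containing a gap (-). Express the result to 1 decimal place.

Excluding the 1 gap column leaves 24 comparable sites.
Mismatches occur at site 1 (G↔T), site 17 (G↔T), site 22 (T↔G), site 24 (T↔A).
20 of the 24 comparable sites match, so the percent identity is 20/24 × 100 = 83.3%.

83.3%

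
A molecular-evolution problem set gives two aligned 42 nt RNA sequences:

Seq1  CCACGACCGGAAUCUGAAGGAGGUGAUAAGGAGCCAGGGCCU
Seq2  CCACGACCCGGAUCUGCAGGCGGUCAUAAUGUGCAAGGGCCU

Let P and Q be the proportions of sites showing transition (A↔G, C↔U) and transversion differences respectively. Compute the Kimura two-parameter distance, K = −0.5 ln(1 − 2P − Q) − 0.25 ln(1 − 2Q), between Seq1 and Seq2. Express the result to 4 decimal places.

0.2219

Mismatches occur at site 9 (G↔C, transversion), site 11 (A↔G, transition), site 17 (A↔C, transversion), site 21 (A↔C, transversion), site 25 (G↔C, transversion), site 30 (G↔U, transversion), site 32 (A↔U, transversion), site 35 (C↔A, transversion).
Of the 8 differences, 1 transition and 7 transversions over 42 sites: P = 1/42 = 0.023810, Q = 7/42 = 0.166667.
d = −0.5·ln(0.785713) − 0.25·ln(0.666666) = −0.5·(-0.241164) − 0.25·(-0.405466) = 0.2219.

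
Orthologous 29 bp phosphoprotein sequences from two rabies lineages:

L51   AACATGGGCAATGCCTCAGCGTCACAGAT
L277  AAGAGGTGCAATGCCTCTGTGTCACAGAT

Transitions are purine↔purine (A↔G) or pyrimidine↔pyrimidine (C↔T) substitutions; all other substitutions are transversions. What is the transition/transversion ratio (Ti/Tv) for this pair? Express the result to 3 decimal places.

The sequences differ at positions 3 (C/G, transversion), 5 (T/G, transversion), 7 (G/T, transversion), 18 (A/T, transversion), 20 (C/T, transition).
Of the 5 differences, 1 transition and 4 transversions, so Ti/Tv = 1/4 = 0.250.

0.250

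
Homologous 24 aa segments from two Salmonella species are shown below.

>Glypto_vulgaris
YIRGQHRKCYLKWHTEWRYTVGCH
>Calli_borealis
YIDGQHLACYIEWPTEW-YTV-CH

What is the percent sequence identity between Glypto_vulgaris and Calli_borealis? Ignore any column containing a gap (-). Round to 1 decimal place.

72.7%

Excluding the 2 gap columns leaves 22 comparable sites.
Mismatches occur at site 3 (R↔D), site 7 (R↔L), site 8 (K↔A), site 11 (L↔I), site 12 (K↔E), site 14 (H↔P).
16 of the 22 comparable sites match, so the percent identity is 16/22 × 100 = 72.7%.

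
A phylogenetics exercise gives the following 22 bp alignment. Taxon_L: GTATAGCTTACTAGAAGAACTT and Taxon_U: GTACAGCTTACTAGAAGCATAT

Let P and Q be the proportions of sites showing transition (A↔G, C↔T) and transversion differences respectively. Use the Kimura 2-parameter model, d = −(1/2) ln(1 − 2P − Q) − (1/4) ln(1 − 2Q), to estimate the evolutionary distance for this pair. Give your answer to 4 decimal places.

The sequences differ at positions 4 (T/C, transition), 18 (A/C, transversion), 20 (C/T, transition), 21 (T/A, transversion).
Of the 4 differences, 2 transitions and 2 transversions over 22 sites: P = 2/22 = 0.090909, Q = 2/22 = 0.090909.
d = −0.5·ln(0.727273) − 0.25·ln(0.818182) = −0.5·(-0.318453) − 0.25·(-0.200670) = 0.2094.

0.2094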